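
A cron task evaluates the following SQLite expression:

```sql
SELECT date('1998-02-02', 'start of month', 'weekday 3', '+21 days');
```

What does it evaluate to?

1998-02-25

`start of month` rewinds 1998-02-02 to 1998-02-01.
`weekday 3` advances to the next Wednesday; 1998-02-01 is a Sunday, so it moves forward to 1998-02-04.
Advancing 21 more days within February lands on 1998-02-25.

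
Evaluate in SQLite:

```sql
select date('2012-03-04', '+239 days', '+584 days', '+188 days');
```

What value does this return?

Applying '+239 days' to 2012-03-04: counting 239 days forward gives 2012-10-29.
Applying '+584 days' to 2012-10-29: counting 584 days forward gives 2014-06-05.
Applying '+188 days' to 2014-06-05: counting 188 days forward gives 2014-12-10.

2014-12-10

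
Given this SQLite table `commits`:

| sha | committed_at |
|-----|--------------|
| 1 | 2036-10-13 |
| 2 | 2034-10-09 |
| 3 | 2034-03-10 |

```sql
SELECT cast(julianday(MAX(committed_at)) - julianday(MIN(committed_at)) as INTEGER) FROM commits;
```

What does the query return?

MIN = 2034-03-10, MAX = 2036-10-13.
21 days remain in March 2034 after the 10th (31 − 10).
Full months from April 2034 through September 2036 contribute their day counts.
Then 13 days into October 2036.
Total: 21 + 30 + 31 + 30 + 31 + 31 + 30 + 31 + 30 + 31 + 31 + 28 + 31 + 30 + 31 + 30 + 31 + 31 + 30 + 31 + 30 + 31 + 31 + 29 + 31 + 30 + 31 + 30 + 31 + 31 + 30 + 13 = 948.

948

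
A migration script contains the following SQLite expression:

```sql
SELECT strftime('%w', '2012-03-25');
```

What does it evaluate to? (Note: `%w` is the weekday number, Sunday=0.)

0

2012-03-25 is a Sunday; with Sunday=0 that is 0.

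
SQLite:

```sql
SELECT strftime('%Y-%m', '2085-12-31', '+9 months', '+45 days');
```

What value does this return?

First apply '+9 months', '+45 days': 2085-12-31 → 2086-11-15.
`%Y-%m` extracts the year-month: 2086-11.

2086-11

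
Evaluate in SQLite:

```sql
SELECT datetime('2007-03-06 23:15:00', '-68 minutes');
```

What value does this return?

2007-03-06 22:07:00

68 minutes = 1h 8m; -68 minutes from 2007-03-06 23:15:00 is 2007-03-06 22:07:00.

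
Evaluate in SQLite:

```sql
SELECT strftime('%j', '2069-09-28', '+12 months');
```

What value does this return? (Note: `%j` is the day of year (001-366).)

271

First apply '+12 months': 2069-09-28 → 2070-09-28.
Day-of-year for 2070-09-28: days since 2070-01-01 inclusive = 271, zero-padded to 271.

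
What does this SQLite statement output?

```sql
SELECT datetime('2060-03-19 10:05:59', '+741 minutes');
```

741 minutes = 12h 21m; +741 minutes from 2060-03-19 10:05:59 is 2060-03-19 22:26:59.

2060-03-19 22:26:59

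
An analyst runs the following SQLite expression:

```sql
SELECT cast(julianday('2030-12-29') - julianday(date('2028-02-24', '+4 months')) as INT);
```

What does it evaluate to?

Adding +4 months to 2028-02-24 gives 2028-06-24.
6 days remain in June 2028 after the 24th (30 − 24).
Full months from July 2028 through November 2030 contribute their day counts.
Then 29 days into December 2030.
Total: 6 + 31 + 31 + 30 + 31 + 30 + 31 + 31 + 28 + 31 + 30 + 31 + 30 + 31 + 31 + 30 + 31 + 30 + 31 + 31 + 28 + 31 + 30 + 31 + 30 + 31 + 31 + 30 + 31 + 30 + 29 = 918.

918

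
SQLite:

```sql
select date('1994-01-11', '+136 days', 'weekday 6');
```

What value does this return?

Applying '+136 days' to 1994-01-11: counting 136 days forward gives 1994-05-27.
`weekday 6` advances to the next Saturday; 1994-05-27 is a Friday, so it moves forward to 1994-05-28.

1994-05-28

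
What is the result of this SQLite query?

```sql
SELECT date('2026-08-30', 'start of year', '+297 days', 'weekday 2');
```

`start of year` rewinds 2026-08-30 to 2026-01-01.
Applying '+297 days' to 2026-01-01: counting 297 days forward gives 2026-10-25.
`weekday 2` advances to the next Tuesday; 2026-10-25 is a Sunday, so it moves forward to 2026-10-27.

2026-10-27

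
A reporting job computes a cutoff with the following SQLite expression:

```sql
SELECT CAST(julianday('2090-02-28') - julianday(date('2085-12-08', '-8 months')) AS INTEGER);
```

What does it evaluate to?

Adding -8 months to 2085-12-08 gives 2085-04-08.
22 days remain in April 2085 after the 8th (30 − 8).
Full months from May 2085 through January 2090 contribute their day counts.
Then 28 days into February 2090.
Total: 22 + 31 + 30 + 31 + 31 + 30 + 31 + 30 + 31 + 31 + 28 + 31 + 30 + 31 + 30 + 31 + 31 + 30 + 31 + 30 + 31 + 31 + 28 + 31 + 30 + 31 + 30 + 31 + 31 + 30 + 31 + 30 + 31 + 31 + 29 + 31 + 30 + 31 + 30 + 31 + 31 + 30 + 31 + 30 + 31 + 31 + 28 + 31 + 30 + 31 + 30 + 31 + 31 + 30 + 31 + 30 + 31 + 31 + 28 = 1787.

1787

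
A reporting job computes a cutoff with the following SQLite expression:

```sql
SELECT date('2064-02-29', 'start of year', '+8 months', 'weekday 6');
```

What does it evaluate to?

2064-09-06

`start of year` rewinds 2064-02-29 to 2064-01-01.
Adding +8 months to 2064-01-01 gives 2064-09-01.
`weekday 6` advances to the next Saturday; 2064-09-01 is a Monday, so it moves forward to 2064-09-06.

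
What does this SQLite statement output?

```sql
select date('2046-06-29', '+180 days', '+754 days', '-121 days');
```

Applying '+180 days' to 2046-06-29: counting 180 days forward gives 2046-12-26.
Applying '+754 days' to 2046-12-26: counting 754 days forward gives 2049-01-18.
Applying '-121 days' to 2049-01-18: counting 121 days back gives 2048-09-19.

2048-09-19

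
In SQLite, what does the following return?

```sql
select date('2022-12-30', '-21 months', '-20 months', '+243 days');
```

Adding -21 months to 2022-12-30 gives 2021-03-30.
Adding -20 months to 2021-03-30 gives 2019-07-30.
Applying '+243 days' to 2019-07-30: counting 243 days forward gives 2020-03-29.

2020-03-29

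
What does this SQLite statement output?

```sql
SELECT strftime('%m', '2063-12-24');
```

12

`%m` extracts the 2-digit month (01-12): 12.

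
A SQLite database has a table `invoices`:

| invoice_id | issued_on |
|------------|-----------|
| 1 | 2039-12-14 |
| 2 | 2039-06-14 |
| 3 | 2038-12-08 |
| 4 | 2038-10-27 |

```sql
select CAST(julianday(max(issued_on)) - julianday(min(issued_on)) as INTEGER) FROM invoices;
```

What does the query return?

MIN = 2038-10-27, MAX = 2039-12-14.
4 days remain in October 2038 after the 27th (31 − 27).
Full months from November 2038 through November 2039 contribute their day counts.
Then 14 days into December 2039.
Total: 4 + 30 + 31 + 31 + 28 + 31 + 30 + 31 + 30 + 31 + 31 + 30 + 31 + 30 + 14 = 413.

413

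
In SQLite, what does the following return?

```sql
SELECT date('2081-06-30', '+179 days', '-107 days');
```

2081-09-10

Applying '+179 days' to 2081-06-30: counting 179 days forward gives 2081-12-26.
Applying '-107 days' to 2081-12-26: counting 107 days back gives 2081-09-10.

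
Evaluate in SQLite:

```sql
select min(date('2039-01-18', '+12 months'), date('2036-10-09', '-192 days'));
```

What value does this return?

date('2039-01-18', '+12 months') → 2040-01-18.
date('2036-10-09', '-192 days') → 2036-03-31.
Earlier of the two is 2036-03-31.

2036-03-31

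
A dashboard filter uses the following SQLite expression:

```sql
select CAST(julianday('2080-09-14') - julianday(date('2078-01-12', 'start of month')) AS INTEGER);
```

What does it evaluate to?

987

`start of month` rewinds 2078-01-12 to 2078-01-01.
30 days remain in January 2078 after the 1st (31 − 1).
Full months from February 2078 through August 2080 contribute their day counts.
Then 14 days into September 2080.
Total: 30 + 28 + 31 + 30 + 31 + 30 + 31 + 31 + 30 + 31 + 30 + 31 + 31 + 28 + 31 + 30 + 31 + 30 + 31 + 31 + 30 + 31 + 30 + 31 + 31 + 29 + 31 + 30 + 31 + 30 + 31 + 31 + 14 = 987.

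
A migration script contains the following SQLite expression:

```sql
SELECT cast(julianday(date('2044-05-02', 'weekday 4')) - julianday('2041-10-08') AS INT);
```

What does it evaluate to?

940

`weekday 4` advances to the next Thursday; 2044-05-02 is a Monday, so it moves forward to 2044-05-05.
23 days remain in October 2041 after the 8th (31 − 8).
Full months from November 2041 through April 2044 contribute their day counts.
Then 5 days into May 2044.
Total: 23 + 30 + 31 + 31 + 28 + 31 + 30 + 31 + 30 + 31 + 31 + 30 + 31 + 30 + 31 + 31 + 28 + 31 + 30 + 31 + 30 + 31 + 31 + 30 + 31 + 30 + 31 + 31 + 29 + 31 + 30 + 5 = 940.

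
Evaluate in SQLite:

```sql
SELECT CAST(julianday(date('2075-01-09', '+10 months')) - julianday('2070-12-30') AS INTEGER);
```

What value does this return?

1775

Adding +10 months to 2075-01-09 gives 2075-11-09.
1 day remains in December 2070 after the 30th (31 − 30).
Full months from January 2071 through October 2075 contribute their day counts.
Then 9 days into November 2075.
Total: 1 + 31 + 28 + 31 + 30 + 31 + 30 + 31 + 31 + 30 + 31 + 30 + 31 + 31 + 29 + 31 + 30 + 31 + 30 + 31 + 31 + 30 + 31 + 30 + 31 + 31 + 28 + 31 + 30 + 31 + 30 + 31 + 31 + 30 + 31 + 30 + 31 + 31 + 28 + 31 + 30 + 31 + 30 + 31 + 31 + 30 + 31 + 30 + 31 + 31 + 28 + 31 + 30 + 31 + 30 + 31 + 31 + 30 + 31 + 9 = 1775.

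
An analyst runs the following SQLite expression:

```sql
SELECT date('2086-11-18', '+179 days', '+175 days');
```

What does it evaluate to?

2087-11-07

Applying '+179 days' to 2086-11-18: counting 179 days forward gives 2087-05-16.
Applying '+175 days' to 2087-05-16: counting 175 days forward gives 2087-11-07.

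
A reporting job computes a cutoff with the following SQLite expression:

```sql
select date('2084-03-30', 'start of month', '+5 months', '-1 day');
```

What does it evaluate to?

`start of month` rewinds 2084-03-30 to 2084-03-01.
Adding +5 months to 2084-03-01 gives 2084-08-01.
Going back 1 day from 2084-08-01 reaches 2084-07-31 (last day of July, 31 days).

2084-07-31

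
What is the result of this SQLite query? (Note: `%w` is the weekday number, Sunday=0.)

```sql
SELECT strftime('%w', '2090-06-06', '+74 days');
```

6

First apply '+74 days': 2090-06-06 → 2090-08-19.
2090-08-19 is a Saturday; with Sunday=0 that is 6.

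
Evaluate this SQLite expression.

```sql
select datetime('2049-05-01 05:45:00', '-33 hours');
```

-33 hours from 2049-05-01 05:45:00 is 2049-04-29 20:45:00 (crosses midnight).

2049-04-29 20:45:00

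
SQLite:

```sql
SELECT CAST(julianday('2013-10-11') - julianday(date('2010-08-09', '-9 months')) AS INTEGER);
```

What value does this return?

Adding -9 months to 2010-08-09 gives 2009-11-09.
21 days remain in November 2009 after the 9th (30 − 9).
Full months from December 2009 through September 2013 contribute their day counts.
Then 11 days into October 2013.
Total: 21 + 31 + 31 + 28 + 31 + 30 + 31 + 30 + 31 + 31 + 30 + 31 + 30 + 31 + 31 + 28 + 31 + 30 + 31 + 30 + 31 + 31 + 30 + 31 + 30 + 31 + 31 + 29 + 31 + 30 + 31 + 30 + 31 + 31 + 30 + 31 + 30 + 31 + 31 + 28 + 31 + 30 + 31 + 30 + 31 + 31 + 30 + 11 = 1432.

1432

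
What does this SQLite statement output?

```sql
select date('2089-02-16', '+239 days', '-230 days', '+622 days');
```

2090-11-09

Applying '+239 days' to 2089-02-16: counting 239 days forward gives 2089-10-13.
Applying '-230 days' to 2089-10-13: counting 230 days back gives 2089-02-25.
Applying '+622 days' to 2089-02-25: counting 622 days forward gives 2090-11-09.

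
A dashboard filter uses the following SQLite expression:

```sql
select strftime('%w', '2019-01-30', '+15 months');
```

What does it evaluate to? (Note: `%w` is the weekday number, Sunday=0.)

First apply '+15 months': 2019-01-30 → 2020-04-30.
2020-04-30 is a Thursday; with Sunday=0 that is 4.

4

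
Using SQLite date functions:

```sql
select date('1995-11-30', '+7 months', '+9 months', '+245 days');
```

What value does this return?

Adding +7 months to 1995-11-30 gives 1996-06-30.
Adding +9 months to 1996-06-30 gives 1997-03-30.
Applying '+245 days' to 1997-03-30: counting 245 days forward gives 1997-11-30.

1997-11-30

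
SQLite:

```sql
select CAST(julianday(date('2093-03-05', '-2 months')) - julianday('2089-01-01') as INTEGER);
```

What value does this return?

Adding -2 months to 2093-03-05 gives 2093-01-05.
30 days remain in January 2089 after the 1st (31 − 1).
Full months from February 2089 through December 2092 contribute their day counts.
Then 5 days into January 2093.
Total: 30 + 28 + 31 + 30 + 31 + 30 + 31 + 31 + 30 + 31 + 30 + 31 + 31 + 28 + 31 + 30 + 31 + 30 + 31 + 31 + 30 + 31 + 30 + 31 + 31 + 28 + 31 + 30 + 31 + 30 + 31 + 31 + 30 + 31 + 30 + 31 + 31 + 29 + 31 + 30 + 31 + 30 + 31 + 31 + 30 + 31 + 30 + 31 + 5 = 1465.

1465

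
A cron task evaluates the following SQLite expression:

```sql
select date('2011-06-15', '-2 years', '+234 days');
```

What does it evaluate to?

2010-02-04

Adding -2 years to 2011-06-15 gives 2009-06-15.
Applying '+234 days' to 2009-06-15: counting 234 days forward gives 2010-02-04.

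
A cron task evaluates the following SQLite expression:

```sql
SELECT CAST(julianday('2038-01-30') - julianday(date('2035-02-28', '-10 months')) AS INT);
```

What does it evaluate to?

Adding -10 months to 2035-02-28 gives 2034-04-28.
2 days remain in April 2034 after the 28th (30 − 28).
Full months from May 2034 through December 2037 contribute their day counts.
Then 30 days into January 2038.
Total: 2 + 31 + 30 + 31 + 31 + 30 + 31 + 30 + 31 + 31 + 28 + 31 + 30 + 31 + 30 + 31 + 31 + 30 + 31 + 30 + 31 + 31 + 29 + 31 + 30 + 31 + 30 + 31 + 31 + 30 + 31 + 30 + 31 + 31 + 28 + 31 + 30 + 31 + 30 + 31 + 31 + 30 + 31 + 30 + 31 + 30 = 1373.

1373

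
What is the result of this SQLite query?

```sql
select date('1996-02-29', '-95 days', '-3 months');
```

1995-08-26

Applying '-95 days' to 1996-02-29: counting 95 days back gives 1995-11-26.
Adding -3 months to 1995-11-26 gives 1995-08-26.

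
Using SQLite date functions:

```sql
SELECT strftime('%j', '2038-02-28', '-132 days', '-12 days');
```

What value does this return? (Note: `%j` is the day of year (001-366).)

First apply '-132 days', '-12 days': 2038-02-28 → 2037-10-07.
Day-of-year for 2037-10-07: days since 2037-01-01 inclusive = 280, zero-padded to 280.

280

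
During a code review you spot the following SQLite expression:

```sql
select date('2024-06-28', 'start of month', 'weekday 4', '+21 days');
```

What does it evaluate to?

`start of month` rewinds 2024-06-28 to 2024-06-01.
`weekday 4` advances to the next Thursday; 2024-06-01 is a Saturday, so it moves forward to 2024-06-06.
Advancing 21 more days within June lands on 2024-06-27.

2024-06-27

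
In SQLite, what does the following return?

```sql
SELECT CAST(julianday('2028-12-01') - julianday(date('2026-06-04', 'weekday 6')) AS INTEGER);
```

909

`weekday 6` advances to the next Saturday; 2026-06-04 is a Thursday, so it moves forward to 2026-06-06.
24 days remain in June 2026 after the 6th (30 − 6).
Full months from July 2026 through November 2028 contribute their day counts.
Then 1 day into December 2028.
Total: 24 + 31 + 31 + 30 + 31 + 30 + 31 + 31 + 28 + 31 + 30 + 31 + 30 + 31 + 31 + 30 + 31 + 30 + 31 + 31 + 29 + 31 + 30 + 31 + 30 + 31 + 31 + 30 + 31 + 30 + 1 = 909.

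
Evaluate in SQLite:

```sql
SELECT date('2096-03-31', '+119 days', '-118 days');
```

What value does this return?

2096-04-01

Applying '+119 days' to 2096-03-31: counting 119 days forward gives 2096-07-28.
Applying '-118 days' to 2096-07-28: counting 118 days back gives 2096-04-01.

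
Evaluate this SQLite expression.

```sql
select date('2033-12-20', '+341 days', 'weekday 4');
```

Applying '+341 days' to 2033-12-20: counting 341 days forward gives 2034-11-26.
`weekday 4` advances to the next Thursday; 2034-11-26 is a Sunday, so it moves forward to 2034-11-30.

2034-11-30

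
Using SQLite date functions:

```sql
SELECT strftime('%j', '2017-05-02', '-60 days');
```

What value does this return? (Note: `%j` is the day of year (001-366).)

062

First apply '-60 days': 2017-05-02 → 2017-03-03.
Day-of-year for 2017-03-03: days since 2017-01-01 inclusive = 62, zero-padded to 062.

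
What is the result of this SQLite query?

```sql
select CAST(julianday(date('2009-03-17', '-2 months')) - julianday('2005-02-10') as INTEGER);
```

Adding -2 months to 2009-03-17 gives 2009-01-17.
18 days remain in February 2005 after the 10th (28 − 10).
Full months from March 2005 through December 2008 contribute their day counts.
Then 17 days into January 2009.
Total: 18 + 31 + 30 + 31 + 30 + 31 + 31 + 30 + 31 + 30 + 31 + 31 + 28 + 31 + 30 + 31 + 30 + 31 + 31 + 30 + 31 + 30 + 31 + 31 + 28 + 31 + 30 + 31 + 30 + 31 + 31 + 30 + 31 + 30 + 31 + 31 + 29 + 31 + 30 + 31 + 30 + 31 + 31 + 30 + 31 + 30 + 31 + 17 = 1437.

1437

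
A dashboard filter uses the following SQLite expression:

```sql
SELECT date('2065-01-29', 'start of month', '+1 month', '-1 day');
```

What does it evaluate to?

`start of month` rewinds 2065-01-29 to 2065-01-01.
Adding +1 month to 2065-01-01 gives 2065-02-01.
Going back 1 day from 2065-02-01 reaches 2065-01-31 (last day of January, 31 days).

2065-01-31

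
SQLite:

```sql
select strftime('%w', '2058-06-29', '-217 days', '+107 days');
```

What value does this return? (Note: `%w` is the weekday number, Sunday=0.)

First apply '-217 days', '+107 days': 2058-06-29 → 2058-03-11.
2058-03-11 is a Monday; with Sunday=0 that is 1.

1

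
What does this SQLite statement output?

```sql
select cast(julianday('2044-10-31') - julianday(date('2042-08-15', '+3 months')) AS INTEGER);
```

716

Adding +3 months to 2042-08-15 gives 2042-11-15.
15 days remain in November 2042 after the 15th (30 − 15).
Full months from December 2042 through September 2044 contribute their day counts.
Then 31 days into October 2044.
Total: 15 + 31 + 31 + 28 + 31 + 30 + 31 + 30 + 31 + 31 + 30 + 31 + 30 + 31 + 31 + 29 + 31 + 30 + 31 + 30 + 31 + 31 + 30 + 31 = 716.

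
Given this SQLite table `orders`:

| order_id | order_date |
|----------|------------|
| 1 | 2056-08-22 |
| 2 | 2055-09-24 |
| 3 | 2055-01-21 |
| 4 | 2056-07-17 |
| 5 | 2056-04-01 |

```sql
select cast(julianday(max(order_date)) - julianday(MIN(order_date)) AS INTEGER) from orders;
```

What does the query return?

579

MIN = 2055-01-21, MAX = 2056-08-22.
10 days remain in January 2055 after the 21st (31 − 21).
Full months from February 2055 through July 2056 contribute their day counts.
Then 22 days into August 2056.
Total: 10 + 28 + 31 + 30 + 31 + 30 + 31 + 31 + 30 + 31 + 30 + 31 + 31 + 29 + 31 + 30 + 31 + 30 + 31 + 22 = 579.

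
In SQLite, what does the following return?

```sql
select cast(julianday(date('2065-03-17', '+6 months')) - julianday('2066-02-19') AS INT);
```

-155

Adding +6 months to 2065-03-17 gives 2065-09-17.
13 days remain in September 2065 after the 17th (30 − 17).
October 2065: 31 days.
November 2065: 30 days.
December 2065: 31 days.
January 2066: 31 days.
Then 19 days into February 2066.
Total: 13 + 31 + 30 + 31 + 31 + 19 = 155.
The subtraction is earlier − later, so the result is −155 → -155.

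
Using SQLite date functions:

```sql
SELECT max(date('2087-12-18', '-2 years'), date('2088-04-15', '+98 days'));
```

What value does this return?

date('2087-12-18', '-2 years') → 2085-12-18.
date('2088-04-15', '+98 days') → 2088-07-22.
Later of the two is 2088-07-22.

2088-07-22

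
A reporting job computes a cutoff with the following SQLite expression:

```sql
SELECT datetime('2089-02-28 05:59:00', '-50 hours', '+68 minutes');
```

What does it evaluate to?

2089-02-26 05:07:00

-50 hours from 2089-02-28 05:59:00 is 2089-02-26 03:59:00 (crosses midnight).
68 minutes = 1h 8m; +68 minutes from 2089-02-26 03:59:00 is 2089-02-26 05:07:00.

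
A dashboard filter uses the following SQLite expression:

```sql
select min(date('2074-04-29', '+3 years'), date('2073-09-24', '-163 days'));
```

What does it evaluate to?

date('2074-04-29', '+3 years') → 2077-04-29.
date('2073-09-24', '-163 days') → 2073-04-14.
Earlier of the two is 2073-04-14.

2073-04-14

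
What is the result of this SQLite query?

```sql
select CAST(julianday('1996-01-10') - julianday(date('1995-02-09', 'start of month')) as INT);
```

`start of month` rewinds 1995-02-09 to 1995-02-01.
27 days remain in February 1995 after the 1st (28 − 1).
Full months from March 1995 through December 1995 contribute their day counts.
Then 10 days into January 1996.
Total: 27 + 31 + 30 + 31 + 30 + 31 + 31 + 30 + 31 + 30 + 31 + 10 = 343.

343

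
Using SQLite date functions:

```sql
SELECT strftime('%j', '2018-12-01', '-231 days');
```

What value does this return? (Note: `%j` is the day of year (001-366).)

First apply '-231 days': 2018-12-01 → 2018-04-14.
Day-of-year for 2018-04-14: days since 2018-01-01 inclusive = 104, zero-padded to 104.

104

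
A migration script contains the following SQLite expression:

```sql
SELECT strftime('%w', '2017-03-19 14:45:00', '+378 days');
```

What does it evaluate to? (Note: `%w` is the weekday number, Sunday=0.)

First apply '+378 days': 2017-03-19 14:45:00 → 2018-04-01 14:45:00.
2018-04-01 is a Sunday; with Sunday=0 that is 0.

0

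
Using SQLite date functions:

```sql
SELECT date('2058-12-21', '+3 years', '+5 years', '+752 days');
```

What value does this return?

2069-01-11

Adding +3 years to 2058-12-21 gives 2061-12-21.
Adding +5 years to 2061-12-21 gives 2066-12-21.
Applying '+752 days' to 2066-12-21: counting 752 days forward gives 2069-01-11.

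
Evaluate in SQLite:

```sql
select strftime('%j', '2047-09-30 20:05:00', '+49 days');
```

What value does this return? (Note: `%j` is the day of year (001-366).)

First apply '+49 days': 2047-09-30 20:05:00 → 2047-11-18 20:05:00.
Day-of-year for 2047-11-18: days since 2047-01-01 inclusive = 322, zero-padded to 322.

322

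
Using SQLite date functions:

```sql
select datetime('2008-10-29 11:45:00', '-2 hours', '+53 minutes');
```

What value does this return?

2008-10-29 10:38:00

-2 hours from 2008-10-29 11:45:00 is 2008-10-29 09:45:00.
+53 minutes from 2008-10-29 09:45:00 is 2008-10-29 10:38:00.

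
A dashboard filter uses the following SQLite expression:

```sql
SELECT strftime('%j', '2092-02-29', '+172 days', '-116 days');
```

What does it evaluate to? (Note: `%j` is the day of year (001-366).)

116

First apply '+172 days', '-116 days': 2092-02-29 → 2092-04-25.
Day-of-year for 2092-04-25: days since 2092-01-01 inclusive = 116, zero-padded to 116.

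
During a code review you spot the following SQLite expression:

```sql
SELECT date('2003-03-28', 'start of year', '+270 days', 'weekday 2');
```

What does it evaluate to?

`start of year` rewinds 2003-03-28 to 2003-01-01.
Applying '+270 days' to 2003-01-01: counting 270 days forward gives 2003-09-28.
`weekday 2` advances to the next Tuesday; 2003-09-28 is a Sunday, so it moves forward to 2003-09-30.

2003-09-30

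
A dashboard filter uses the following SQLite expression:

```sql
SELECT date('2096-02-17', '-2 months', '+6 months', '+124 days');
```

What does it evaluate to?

2096-10-19

Adding -2 months to 2096-02-17 gives 2095-12-17.
Adding +6 months to 2095-12-17 gives 2096-06-17.
Applying '+124 days' to 2096-06-17: counting 124 days forward gives 2096-10-19.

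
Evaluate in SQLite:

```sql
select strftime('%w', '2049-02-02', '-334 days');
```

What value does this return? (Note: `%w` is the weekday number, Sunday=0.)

4

First apply '-334 days': 2049-02-02 → 2048-03-05.
2048-03-05 is a Thursday; with Sunday=0 that is 4.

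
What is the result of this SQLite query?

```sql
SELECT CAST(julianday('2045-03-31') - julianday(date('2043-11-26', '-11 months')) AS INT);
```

826

Adding -11 months to 2043-11-26 gives 2042-12-26.
5 days remain in December 2042 after the 26th (31 − 26).
Full months from January 2043 through February 2045 contribute their day counts.
Then 31 days into March 2045.
Total: 5 + 31 + 28 + 31 + 30 + 31 + 30 + 31 + 31 + 30 + 31 + 30 + 31 + 31 + 29 + 31 + 30 + 31 + 30 + 31 + 31 + 30 + 31 + 30 + 31 + 31 + 28 + 31 = 826.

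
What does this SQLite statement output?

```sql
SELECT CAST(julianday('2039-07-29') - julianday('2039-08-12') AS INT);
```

2 days remain in July 2039 after the 29th (31 − 29).
Then 12 days into August 2039.
Total: 2 + 12 = 14.
The subtraction is earlier − later, so the result is −14 → -14.

-14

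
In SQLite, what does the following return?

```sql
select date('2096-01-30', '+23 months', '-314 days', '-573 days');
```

Adding +23 months to 2096-01-30 gives 2097-12-30.
Applying '-314 days' to 2097-12-30: counting 314 days back gives 2097-02-19.
Applying '-573 days' to 2097-02-19: counting 573 days back gives 2095-07-27.

2095-07-27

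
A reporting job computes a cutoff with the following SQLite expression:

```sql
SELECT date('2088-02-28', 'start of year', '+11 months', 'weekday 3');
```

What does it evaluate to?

2088-12-01

`start of year` rewinds 2088-02-28 to 2088-01-01.
Adding +11 months to 2088-01-01 gives 2088-12-01.
`weekday 3` advances to the next Wednesday; 2088-12-01 is already a Wednesday, so it stays at 2088-12-01.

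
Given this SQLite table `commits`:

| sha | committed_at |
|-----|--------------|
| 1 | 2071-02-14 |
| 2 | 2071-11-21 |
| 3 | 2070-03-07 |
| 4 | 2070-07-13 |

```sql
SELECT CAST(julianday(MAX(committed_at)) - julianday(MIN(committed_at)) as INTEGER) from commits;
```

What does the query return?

MIN = 2070-03-07, MAX = 2071-11-21.
24 days remain in March 2070 after the 7th (31 − 7).
Full months from April 2070 through October 2071 contribute their day counts.
Then 21 days into November 2071.
Total: 24 + 30 + 31 + 30 + 31 + 31 + 30 + 31 + 30 + 31 + 31 + 28 + 31 + 30 + 31 + 30 + 31 + 31 + 30 + 31 + 21 = 624.

624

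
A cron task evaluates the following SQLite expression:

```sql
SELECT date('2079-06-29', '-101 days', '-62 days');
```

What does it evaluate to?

Applying '-101 days' to 2079-06-29: counting 101 days back gives 2079-03-20.
Applying '-62 days' to 2079-03-20: counting 62 days back gives 2079-01-17.

2079-01-17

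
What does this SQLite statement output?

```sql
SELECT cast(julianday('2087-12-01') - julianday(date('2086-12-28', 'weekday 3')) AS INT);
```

334

`weekday 3` advances to the next Wednesday; 2086-12-28 is a Saturday, so it moves forward to 2087-01-01.
30 days remain in January 2087 after the 1st (31 − 1).
Full months from February 2087 through November 2087 contribute their day counts.
Then 1 day into December 2087.
Total: 30 + 28 + 31 + 30 + 31 + 30 + 31 + 31 + 30 + 31 + 30 + 1 = 334.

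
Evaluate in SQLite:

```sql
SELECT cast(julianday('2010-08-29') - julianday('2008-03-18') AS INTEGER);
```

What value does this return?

13 days remain in March 2008 after the 18th (31 − 18).
Full months from April 2008 through July 2010 contribute their day counts.
Then 29 days into August 2010.
Total: 13 + 30 + 31 + 30 + 31 + 31 + 30 + 31 + 30 + 31 + 31 + 28 + 31 + 30 + 31 + 30 + 31 + 31 + 30 + 31 + 30 + 31 + 31 + 28 + 31 + 30 + 31 + 30 + 31 + 29 = 894.

894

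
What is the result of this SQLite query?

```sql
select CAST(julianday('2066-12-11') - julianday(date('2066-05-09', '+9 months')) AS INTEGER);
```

-60

Adding +9 months to 2066-05-09 gives 2067-02-09.
20 days remain in December 2066 after the 11th (31 − 11).
January 2067: 31 days.
Then 9 days into February 2067.
Total: 20 + 31 + 9 = 60.
The subtraction is earlier − later, so the result is −60 → -60.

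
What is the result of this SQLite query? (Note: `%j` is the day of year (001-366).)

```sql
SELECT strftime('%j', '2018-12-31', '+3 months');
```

090

First apply '+3 months': 2018-12-31 → 2019-03-31.
Day-of-year for 2019-03-31: days since 2019-01-01 inclusive = 90, zero-padded to 090.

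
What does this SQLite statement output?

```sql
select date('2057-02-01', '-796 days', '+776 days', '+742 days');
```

Applying '-796 days' to 2057-02-01: counting 796 days back gives 2054-11-28.
Applying '+776 days' to 2054-11-28: counting 776 days forward gives 2057-01-12.
Applying '+742 days' to 2057-01-12: counting 742 days forward gives 2059-01-24.

2059-01-24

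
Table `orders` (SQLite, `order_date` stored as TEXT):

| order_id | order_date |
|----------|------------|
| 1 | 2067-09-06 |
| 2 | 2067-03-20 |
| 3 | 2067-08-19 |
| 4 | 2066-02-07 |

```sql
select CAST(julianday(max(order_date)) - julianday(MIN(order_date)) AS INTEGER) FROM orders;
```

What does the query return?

MIN = 2066-02-07, MAX = 2067-09-06.
21 days remain in February 2066 after the 7th (28 − 7).
Full months from March 2066 through August 2067 contribute their day counts.
Then 6 days into September 2067.
Total: 21 + 31 + 30 + 31 + 30 + 31 + 31 + 30 + 31 + 30 + 31 + 31 + 28 + 31 + 30 + 31 + 30 + 31 + 31 + 6 = 576.

576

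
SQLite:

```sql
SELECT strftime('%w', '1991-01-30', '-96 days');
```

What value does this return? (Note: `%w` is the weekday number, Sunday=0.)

5

First apply '-96 days': 1991-01-30 → 1990-10-26.
1990-10-26 is a Friday; with Sunday=0 that is 5.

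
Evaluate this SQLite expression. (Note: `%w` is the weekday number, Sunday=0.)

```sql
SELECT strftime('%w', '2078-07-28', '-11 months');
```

6

First apply '-11 months': 2078-07-28 → 2077-08-28.
2077-08-28 is a Saturday; with Sunday=0 that is 6.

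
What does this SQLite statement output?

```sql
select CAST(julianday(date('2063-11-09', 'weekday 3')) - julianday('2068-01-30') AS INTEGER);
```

-1538

`weekday 3` advances to the next Wednesday; 2063-11-09 is a Friday, so it moves forward to 2063-11-14.
16 days remain in November 2063 after the 14th (30 − 14).
Full months from December 2063 through December 2067 contribute their day counts.
Then 30 days into January 2068.
Total: 16 + 31 + 31 + 29 + 31 + 30 + 31 + 30 + 31 + 31 + 30 + 31 + 30 + 31 + 31 + 28 + 31 + 30 + 31 + 30 + 31 + 31 + 30 + 31 + 30 + 31 + 31 + 28 + 31 + 30 + 31 + 30 + 31 + 31 + 30 + 31 + 30 + 31 + 31 + 28 + 31 + 30 + 31 + 30 + 31 + 31 + 30 + 31 + 30 + 31 + 30 = 1538.
The subtraction is earlier − later, so the result is −1538 → -1538.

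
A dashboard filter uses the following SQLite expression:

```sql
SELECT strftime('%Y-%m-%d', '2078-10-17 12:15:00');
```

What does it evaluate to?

2078-10-17

`%Y-%m-%d` extracts the ISO date: 2078-10-17.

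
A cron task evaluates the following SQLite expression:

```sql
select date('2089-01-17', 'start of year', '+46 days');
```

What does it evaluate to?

`start of year` rewinds 2089-01-17 to 2089-01-01.
Applying '+46 days' to 2089-01-01: counting 46 days forward gives 2089-02-16.

2089-02-16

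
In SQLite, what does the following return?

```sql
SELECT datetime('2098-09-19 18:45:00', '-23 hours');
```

-23 hours from 2098-09-19 18:45:00 is 2098-09-18 19:45:00 (crosses midnight).

2098-09-18 19:45:00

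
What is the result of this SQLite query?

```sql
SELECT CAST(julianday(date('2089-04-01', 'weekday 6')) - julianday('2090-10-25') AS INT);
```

-571

`weekday 6` advances to the next Saturday; 2089-04-01 is a Friday, so it moves forward to 2089-04-02.
28 days remain in April 2089 after the 2nd (30 − 2).
Full months from May 2089 through September 2090 contribute their day counts.
Then 25 days into October 2090.
Total: 28 + 31 + 30 + 31 + 31 + 30 + 31 + 30 + 31 + 31 + 28 + 31 + 30 + 31 + 30 + 31 + 31 + 30 + 25 = 571.
The subtraction is earlier − later, so the result is −571 → -571.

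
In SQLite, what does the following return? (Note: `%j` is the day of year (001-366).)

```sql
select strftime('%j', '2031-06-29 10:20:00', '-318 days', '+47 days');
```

First apply '-318 days', '+47 days': 2031-06-29 10:20:00 → 2030-10-01 10:20:00.
Day-of-year for 2030-10-01: days since 2030-01-01 inclusive = 274, zero-padded to 274.

274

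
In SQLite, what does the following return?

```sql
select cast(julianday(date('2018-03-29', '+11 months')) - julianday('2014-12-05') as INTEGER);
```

1547

Adding +11 months to 2018-03-29 targets 2019-02-29. February 2019 has only 28 days, so SQLite normalizes the 1-day overflow forward to 2019-03-01.
26 days remain in December 2014 after the 5th (31 − 5).
Full months from January 2015 through February 2019 contribute their day counts.
Then 1 day into March 2019.
Total: 26 + 31 + 28 + 31 + 30 + 31 + 30 + 31 + 31 + 30 + 31 + 30 + 31 + 31 + 29 + 31 + 30 + 31 + 30 + 31 + 31 + 30 + 31 + 30 + 31 + 31 + 28 + 31 + 30 + 31 + 30 + 31 + 31 + 30 + 31 + 30 + 31 + 31 + 28 + 31 + 30 + 31 + 30 + 31 + 31 + 30 + 31 + 30 + 31 + 31 + 28 + 1 = 1547.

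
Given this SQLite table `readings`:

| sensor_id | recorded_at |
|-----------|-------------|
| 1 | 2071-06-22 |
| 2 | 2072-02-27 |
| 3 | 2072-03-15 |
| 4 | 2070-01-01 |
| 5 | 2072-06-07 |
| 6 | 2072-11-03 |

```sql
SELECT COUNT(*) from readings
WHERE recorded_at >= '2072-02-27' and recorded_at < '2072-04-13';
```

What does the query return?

Rows in [2072-02-27, 2072-04-13): 2072-02-27, 2072-03-15 → 2 rows.

2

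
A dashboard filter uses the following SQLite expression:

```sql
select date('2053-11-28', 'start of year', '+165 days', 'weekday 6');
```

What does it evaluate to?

2053-06-21

`start of year` rewinds 2053-11-28 to 2053-01-01.
Applying '+165 days' to 2053-01-01: counting 165 days forward gives 2053-06-15.
`weekday 6` advances to the next Saturday; 2053-06-15 is a Sunday, so it moves forward to 2053-06-21.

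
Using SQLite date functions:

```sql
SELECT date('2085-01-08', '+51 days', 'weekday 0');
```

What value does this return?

2085-03-04

Applying '+51 days' to 2085-01-08: counting 51 days forward gives 2085-02-28.
`weekday 0` advances to the next Sunday; 2085-02-28 is a Wednesday, so it moves forward to 2085-03-04.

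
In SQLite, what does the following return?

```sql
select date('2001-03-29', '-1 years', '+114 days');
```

2000-07-21

Adding -1 year to 2001-03-29 gives 2000-03-29.
Applying '+114 days' to 2000-03-29: counting 114 days forward gives 2000-07-21.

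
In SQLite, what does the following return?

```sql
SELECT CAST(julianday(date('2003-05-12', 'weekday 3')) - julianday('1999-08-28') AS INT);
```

1355

`weekday 3` advances to the next Wednesday; 2003-05-12 is a Monday, so it moves forward to 2003-05-14.
3 days remain in August 1999 after the 28th (31 − 28).
Full months from September 1999 through April 2003 contribute their day counts.
Then 14 days into May 2003.
Total: 3 + 30 + 31 + 30 + 31 + 31 + 29 + 31 + 30 + 31 + 30 + 31 + 31 + 30 + 31 + 30 + 31 + 31 + 28 + 31 + 30 + 31 + 30 + 31 + 31 + 30 + 31 + 30 + 31 + 31 + 28 + 31 + 30 + 31 + 30 + 31 + 31 + 30 + 31 + 30 + 31 + 31 + 28 + 31 + 30 + 14 = 1355.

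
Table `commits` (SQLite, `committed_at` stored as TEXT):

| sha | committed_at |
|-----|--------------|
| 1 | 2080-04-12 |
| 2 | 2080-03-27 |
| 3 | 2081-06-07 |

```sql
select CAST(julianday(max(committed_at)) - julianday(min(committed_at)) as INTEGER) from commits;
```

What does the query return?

MIN = 2080-03-27, MAX = 2081-06-07.
4 days remain in March 2080 after the 27th (31 − 27).
Full months from April 2080 through May 2081 contribute their day counts.
Then 7 days into June 2081.
Total: 4 + 30 + 31 + 30 + 31 + 31 + 30 + 31 + 30 + 31 + 31 + 28 + 31 + 30 + 31 + 7 = 437.

437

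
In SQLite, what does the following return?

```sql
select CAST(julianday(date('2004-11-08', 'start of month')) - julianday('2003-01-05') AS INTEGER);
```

666

`start of month` rewinds 2004-11-08 to 2004-11-01.
26 days remain in January 2003 after the 5th (31 − 5).
Full months from February 2003 through October 2004 contribute their day counts.
Then 1 day into November 2004.
Total: 26 + 28 + 31 + 30 + 31 + 30 + 31 + 31 + 30 + 31 + 30 + 31 + 31 + 29 + 31 + 30 + 31 + 30 + 31 + 31 + 30 + 31 + 1 = 666.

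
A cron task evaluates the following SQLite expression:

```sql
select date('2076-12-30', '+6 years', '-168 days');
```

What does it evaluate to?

Adding +6 years to 2076-12-30 gives 2082-12-30.
Applying '-168 days' to 2082-12-30: counting 168 days back gives 2082-07-15.

2082-07-15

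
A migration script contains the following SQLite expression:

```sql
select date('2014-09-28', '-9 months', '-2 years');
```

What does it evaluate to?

Adding -9 months to 2014-09-28 gives 2013-12-28.
Adding -2 years to 2013-12-28 gives 2011-12-28.

2011-12-28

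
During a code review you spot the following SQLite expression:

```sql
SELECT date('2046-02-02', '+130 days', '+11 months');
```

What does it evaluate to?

2047-05-12

Applying '+130 days' to 2046-02-02: counting 130 days forward gives 2046-06-12.
Adding +11 months to 2046-06-12 gives 2047-05-12.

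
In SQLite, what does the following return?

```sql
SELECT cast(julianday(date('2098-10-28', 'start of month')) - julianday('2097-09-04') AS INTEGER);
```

`start of month` rewinds 2098-10-28 to 2098-10-01.
26 days remain in September 2097 after the 4th (30 − 4).
Full months from October 2097 through September 2098 contribute their day counts.
Then 1 day into October 2098.
Total: 26 + 31 + 30 + 31 + 31 + 28 + 31 + 30 + 31 + 30 + 31 + 31 + 30 + 1 = 392.

392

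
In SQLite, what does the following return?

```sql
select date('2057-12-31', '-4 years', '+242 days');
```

2054-08-30

Adding -4 years to 2057-12-31 gives 2053-12-31.
Applying '+242 days' to 2053-12-31: counting 242 days forward gives 2054-08-30.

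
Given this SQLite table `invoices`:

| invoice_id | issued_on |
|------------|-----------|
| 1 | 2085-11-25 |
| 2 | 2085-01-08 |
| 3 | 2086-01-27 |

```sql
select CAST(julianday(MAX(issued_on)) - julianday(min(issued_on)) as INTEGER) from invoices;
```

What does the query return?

MIN = 2085-01-08, MAX = 2086-01-27.
23 days remain in January 2085 after the 8th (31 − 8).
Full months from February 2085 through December 2085 contribute their day counts.
Then 27 days into January 2086.
Total: 23 + 28 + 31 + 30 + 31 + 30 + 31 + 31 + 30 + 31 + 30 + 31 + 27 = 384.

384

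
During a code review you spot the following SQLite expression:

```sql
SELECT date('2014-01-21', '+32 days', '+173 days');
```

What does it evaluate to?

2014-08-14

January 2014 has 31 days; 10 remain after the 21st, so 11 days reach 2014-02-01.
Advancing 21 more days within February lands on 2014-02-22.
Applying '+173 days' to 2014-02-22: counting 173 days forward gives 2014-08-14.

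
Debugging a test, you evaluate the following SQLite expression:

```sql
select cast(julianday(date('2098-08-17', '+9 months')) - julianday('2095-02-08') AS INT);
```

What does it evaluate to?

1559

Adding +9 months to 2098-08-17 gives 2099-05-17.
20 days remain in February 2095 after the 8th (28 − 8).
Full months from March 2095 through April 2099 contribute their day counts.
Then 17 days into May 2099.
Total: 20 + 31 + 30 + 31 + 30 + 31 + 31 + 30 + 31 + 30 + 31 + 31 + 29 + 31 + 30 + 31 + 30 + 31 + 31 + 30 + 31 + 30 + 31 + 31 + 28 + 31 + 30 + 31 + 30 + 31 + 31 + 30 + 31 + 30 + 31 + 31 + 28 + 31 + 30 + 31 + 30 + 31 + 31 + 30 + 31 + 30 + 31 + 31 + 28 + 31 + 30 + 17 = 1559.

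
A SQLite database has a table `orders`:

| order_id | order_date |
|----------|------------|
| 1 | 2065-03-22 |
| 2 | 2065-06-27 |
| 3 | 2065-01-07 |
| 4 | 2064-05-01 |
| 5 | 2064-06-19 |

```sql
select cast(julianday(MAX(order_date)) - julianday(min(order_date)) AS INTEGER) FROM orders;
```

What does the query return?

MIN = 2064-05-01, MAX = 2065-06-27.
30 days remain in May 2064 after the 1st (31 − 1).
Full months from June 2064 through May 2065 contribute their day counts.
Then 27 days into June 2065.
Total: 30 + 30 + 31 + 31 + 30 + 31 + 30 + 31 + 31 + 28 + 31 + 30 + 31 + 27 = 422.

422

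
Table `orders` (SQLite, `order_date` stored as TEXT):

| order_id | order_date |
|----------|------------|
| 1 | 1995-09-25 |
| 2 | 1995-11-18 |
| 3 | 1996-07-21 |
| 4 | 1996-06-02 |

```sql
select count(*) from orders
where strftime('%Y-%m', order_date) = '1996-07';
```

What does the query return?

1

Rows with year-month 1996-07: 1996-07-21 → 1.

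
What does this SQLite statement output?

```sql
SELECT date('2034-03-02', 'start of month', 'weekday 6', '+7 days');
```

`start of month` rewinds 2034-03-02 to 2034-03-01.
`weekday 6` advances to the next Saturday; 2034-03-01 is a Wednesday, so it moves forward to 2034-03-04.
Advancing 7 more days within March lands on 2034-03-11.

2034-03-11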